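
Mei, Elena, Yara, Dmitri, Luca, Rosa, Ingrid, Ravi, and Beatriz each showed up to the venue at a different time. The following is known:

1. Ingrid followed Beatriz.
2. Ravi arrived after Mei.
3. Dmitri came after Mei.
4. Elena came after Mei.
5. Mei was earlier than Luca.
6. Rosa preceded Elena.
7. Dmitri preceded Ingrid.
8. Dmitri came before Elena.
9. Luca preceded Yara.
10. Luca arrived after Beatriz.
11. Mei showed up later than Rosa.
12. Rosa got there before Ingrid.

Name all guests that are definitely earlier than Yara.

Directly stated before Yara: Luca.
Beatriz reaches Yara via Beatriz → Luca → Yara.
Mei reaches Yara via Mei → Luca → Yara.
Rosa reaches Yara via Rosa → Mei → Luca → Yara.

Beatriz, Luca, Mei, Rosa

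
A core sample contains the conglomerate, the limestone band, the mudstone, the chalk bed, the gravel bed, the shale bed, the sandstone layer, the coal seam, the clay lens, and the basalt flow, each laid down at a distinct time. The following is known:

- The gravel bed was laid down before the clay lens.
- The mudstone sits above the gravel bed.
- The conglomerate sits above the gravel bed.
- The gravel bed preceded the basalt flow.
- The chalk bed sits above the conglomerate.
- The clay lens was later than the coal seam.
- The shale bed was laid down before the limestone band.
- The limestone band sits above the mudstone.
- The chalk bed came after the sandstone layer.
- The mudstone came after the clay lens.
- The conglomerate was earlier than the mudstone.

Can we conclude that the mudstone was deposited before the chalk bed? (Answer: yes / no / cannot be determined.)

No chain of stated constraints runs from the mudstone to the chalk bed, and none runs from the chalk bed to the mudstone either.
So the relative order of the mudstone and the chalk bed is not fixed by the given facts.

cannot be determined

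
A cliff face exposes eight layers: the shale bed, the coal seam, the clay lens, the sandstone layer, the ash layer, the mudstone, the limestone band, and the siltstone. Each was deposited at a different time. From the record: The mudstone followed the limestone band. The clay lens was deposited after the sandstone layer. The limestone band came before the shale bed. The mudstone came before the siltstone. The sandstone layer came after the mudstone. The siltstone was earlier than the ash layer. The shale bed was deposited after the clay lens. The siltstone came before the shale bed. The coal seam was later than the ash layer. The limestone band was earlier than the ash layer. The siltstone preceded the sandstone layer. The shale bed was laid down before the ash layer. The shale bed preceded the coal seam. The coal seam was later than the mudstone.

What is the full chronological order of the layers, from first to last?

The constraints fix every adjacent pair, so only one ordering works:
the limestone band → the mudstone → the siltstone → the sandstone layer → the clay lens → the shale bed → the ash layer → the coal seam.

the limestone band, the mudstone, the siltstone, the sandstone layer, the clay lens, the shale bed, the ash layer, the coal seam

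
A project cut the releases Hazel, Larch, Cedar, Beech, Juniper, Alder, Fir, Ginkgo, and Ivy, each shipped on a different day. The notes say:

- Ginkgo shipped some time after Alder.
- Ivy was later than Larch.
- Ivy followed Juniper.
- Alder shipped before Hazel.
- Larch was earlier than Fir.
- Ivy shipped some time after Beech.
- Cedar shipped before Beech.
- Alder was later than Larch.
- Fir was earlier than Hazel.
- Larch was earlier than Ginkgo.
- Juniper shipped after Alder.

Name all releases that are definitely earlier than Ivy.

Alder, Beech, Cedar, Juniper, Larch

Directly stated before Ivy: Beech, Juniper, and Larch.
Alder reaches Ivy via Alder → Juniper → Ivy.
Cedar reaches Ivy via Cedar → Beech → Ivy.
No chain forces Hazel (or any of the others) ahead of Ivy.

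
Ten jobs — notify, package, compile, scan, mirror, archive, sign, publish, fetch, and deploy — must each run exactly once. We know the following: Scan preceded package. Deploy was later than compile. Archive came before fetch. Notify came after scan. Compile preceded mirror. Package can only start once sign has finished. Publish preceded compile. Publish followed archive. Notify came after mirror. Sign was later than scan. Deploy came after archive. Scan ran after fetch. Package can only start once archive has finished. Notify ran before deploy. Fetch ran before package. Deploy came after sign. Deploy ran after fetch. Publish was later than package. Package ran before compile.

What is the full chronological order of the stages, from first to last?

archive, fetch, scan, sign, package, publish, compile, mirror, notify, deploy

The constraints fix every adjacent pair, so only one ordering works:
archive → fetch → scan → sign → package → publish → compile → mirror → notify → deploy.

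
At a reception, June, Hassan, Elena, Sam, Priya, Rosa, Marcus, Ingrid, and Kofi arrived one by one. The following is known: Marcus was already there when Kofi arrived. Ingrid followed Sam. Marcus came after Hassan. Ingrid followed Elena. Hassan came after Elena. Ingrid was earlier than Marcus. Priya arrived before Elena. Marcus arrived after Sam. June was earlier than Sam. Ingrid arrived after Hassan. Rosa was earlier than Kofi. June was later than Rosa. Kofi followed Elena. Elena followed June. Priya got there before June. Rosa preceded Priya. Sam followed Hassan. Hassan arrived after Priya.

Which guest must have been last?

Every other guest has a chain of constraints placing them before Kofi, so Kofi is last.

Kofi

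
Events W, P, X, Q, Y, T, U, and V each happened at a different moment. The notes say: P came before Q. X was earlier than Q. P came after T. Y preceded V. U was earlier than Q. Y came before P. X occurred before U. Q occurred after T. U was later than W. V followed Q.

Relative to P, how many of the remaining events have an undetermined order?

3

Forced before P: T and Y; forced after P: Q and V.
That leaves U, W, and X with no forced order relative to P — 3.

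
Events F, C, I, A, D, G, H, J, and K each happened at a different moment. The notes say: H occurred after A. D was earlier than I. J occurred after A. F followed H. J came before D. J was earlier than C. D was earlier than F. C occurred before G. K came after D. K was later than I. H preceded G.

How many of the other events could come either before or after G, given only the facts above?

4

Forced before G: A, C, H, and J.
That leaves D, F, I, and K with no forced order relative to G — 4.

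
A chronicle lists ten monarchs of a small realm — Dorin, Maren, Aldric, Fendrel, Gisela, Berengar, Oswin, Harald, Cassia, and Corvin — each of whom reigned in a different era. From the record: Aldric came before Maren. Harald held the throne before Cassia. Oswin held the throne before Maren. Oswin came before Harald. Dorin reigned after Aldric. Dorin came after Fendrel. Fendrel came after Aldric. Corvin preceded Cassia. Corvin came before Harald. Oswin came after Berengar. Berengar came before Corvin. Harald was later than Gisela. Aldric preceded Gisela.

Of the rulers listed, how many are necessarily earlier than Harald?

5

Directly stated before Harald: Corvin, Gisela, and Oswin.
Aldric reaches Harald via Aldric → Gisela → Harald.
Berengar reaches Harald via Berengar → Oswin → Harald.
No chain forces Dorin (or any of the others) ahead of Harald.
That's Aldric, Berengar, Corvin, Gisela, and Oswin — 5 in all.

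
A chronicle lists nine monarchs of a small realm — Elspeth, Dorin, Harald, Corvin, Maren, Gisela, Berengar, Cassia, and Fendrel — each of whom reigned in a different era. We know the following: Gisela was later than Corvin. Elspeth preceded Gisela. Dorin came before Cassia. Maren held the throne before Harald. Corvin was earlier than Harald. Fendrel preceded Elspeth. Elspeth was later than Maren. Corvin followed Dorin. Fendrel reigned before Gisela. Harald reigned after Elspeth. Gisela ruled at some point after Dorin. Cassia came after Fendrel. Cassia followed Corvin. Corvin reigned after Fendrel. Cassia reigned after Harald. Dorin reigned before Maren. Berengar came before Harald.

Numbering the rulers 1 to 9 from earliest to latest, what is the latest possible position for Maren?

Maren must come before Cassia, Elspeth, Gisela, and Harald — 4 rulers forced after them.
Everything else can be placed before Maren in some valid order, so Maren can sit as late as position 9 − 4 = 5.

5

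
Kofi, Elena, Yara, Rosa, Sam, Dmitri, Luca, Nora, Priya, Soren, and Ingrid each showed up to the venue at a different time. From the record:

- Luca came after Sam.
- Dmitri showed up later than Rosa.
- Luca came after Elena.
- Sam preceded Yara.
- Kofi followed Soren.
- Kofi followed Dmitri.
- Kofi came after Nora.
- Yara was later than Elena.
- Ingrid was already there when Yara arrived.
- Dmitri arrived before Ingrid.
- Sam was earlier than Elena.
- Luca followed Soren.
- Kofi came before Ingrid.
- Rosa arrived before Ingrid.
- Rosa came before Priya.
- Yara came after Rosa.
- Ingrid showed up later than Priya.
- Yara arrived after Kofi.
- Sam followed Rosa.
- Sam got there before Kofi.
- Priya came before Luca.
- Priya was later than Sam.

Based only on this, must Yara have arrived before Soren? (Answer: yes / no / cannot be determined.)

Tracing the constraints gives Soren → Kofi → Yara, so Soren must come before Yara.
That means Yara cannot be before Soren.

no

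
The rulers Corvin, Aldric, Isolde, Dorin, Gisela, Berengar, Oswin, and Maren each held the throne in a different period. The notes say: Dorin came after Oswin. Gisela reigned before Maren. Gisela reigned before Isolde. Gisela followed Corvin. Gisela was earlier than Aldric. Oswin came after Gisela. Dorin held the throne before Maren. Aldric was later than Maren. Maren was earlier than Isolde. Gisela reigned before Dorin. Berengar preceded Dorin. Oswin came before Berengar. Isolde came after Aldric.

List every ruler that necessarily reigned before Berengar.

Corvin, Gisela, Oswin

Directly stated before Berengar: Oswin.
Corvin reaches Berengar via Corvin → Gisela → Oswin → Berengar.
Gisela reaches Berengar via Gisela → Oswin → Berengar.
No chain forces Maren (or any of the others) ahead of Berengar.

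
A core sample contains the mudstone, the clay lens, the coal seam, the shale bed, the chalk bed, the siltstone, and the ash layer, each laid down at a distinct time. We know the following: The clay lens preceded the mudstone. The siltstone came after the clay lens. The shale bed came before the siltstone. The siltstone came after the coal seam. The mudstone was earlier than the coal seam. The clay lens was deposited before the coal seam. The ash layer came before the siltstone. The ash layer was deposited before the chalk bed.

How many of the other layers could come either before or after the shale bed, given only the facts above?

Forced after the shale bed: the siltstone.
That leaves the ash layer, the chalk bed, the clay lens, the coal seam, and the mudstone with no forced order relative to the shale bed — 5.

5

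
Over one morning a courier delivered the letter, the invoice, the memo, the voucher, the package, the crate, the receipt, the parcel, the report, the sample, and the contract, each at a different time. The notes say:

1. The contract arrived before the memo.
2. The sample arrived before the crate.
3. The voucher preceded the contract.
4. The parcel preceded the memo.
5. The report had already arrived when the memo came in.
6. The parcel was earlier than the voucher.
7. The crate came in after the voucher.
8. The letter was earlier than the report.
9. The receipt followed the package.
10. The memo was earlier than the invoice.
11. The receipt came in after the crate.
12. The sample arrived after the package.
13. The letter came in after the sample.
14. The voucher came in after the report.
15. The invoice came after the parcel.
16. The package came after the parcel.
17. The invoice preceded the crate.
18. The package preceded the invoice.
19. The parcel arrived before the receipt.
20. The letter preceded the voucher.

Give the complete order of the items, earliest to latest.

The constraints fix every adjacent pair, so only one ordering works:
the parcel → the package → the sample → the letter → the report → the voucher → the contract → the memo → the invoice → the crate → the receipt.

the parcel, the package, the sample, the letter, the report, the voucher, the contract, the memo, the invoice, the crate, the receipt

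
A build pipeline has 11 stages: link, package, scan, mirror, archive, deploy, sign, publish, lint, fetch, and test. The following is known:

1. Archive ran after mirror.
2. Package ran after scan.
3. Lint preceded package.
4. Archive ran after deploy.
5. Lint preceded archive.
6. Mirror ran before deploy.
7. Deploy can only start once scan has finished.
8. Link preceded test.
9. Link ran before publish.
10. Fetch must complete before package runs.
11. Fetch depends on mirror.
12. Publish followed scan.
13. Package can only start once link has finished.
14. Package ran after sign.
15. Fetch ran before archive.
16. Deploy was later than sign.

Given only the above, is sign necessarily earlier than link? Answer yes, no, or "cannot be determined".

No chain of stated constraints runs from sign to link, and none runs from link to sign either.
So the relative order of sign and link is not fixed by the given facts.

cannot be determined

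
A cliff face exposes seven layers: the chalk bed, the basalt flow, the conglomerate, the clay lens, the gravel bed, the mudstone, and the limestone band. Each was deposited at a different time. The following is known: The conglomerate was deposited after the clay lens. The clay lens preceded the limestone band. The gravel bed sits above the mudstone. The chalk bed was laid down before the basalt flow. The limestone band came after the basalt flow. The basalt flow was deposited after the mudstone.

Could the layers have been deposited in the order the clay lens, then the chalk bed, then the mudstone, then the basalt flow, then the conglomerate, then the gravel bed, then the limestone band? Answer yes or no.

yes

Check each stated constraint against the proposed order — e.g. the clay lens is ahead of the conglomerate; the clay lens is ahead of the limestone band. Every pair is in the required order; nothing is violated.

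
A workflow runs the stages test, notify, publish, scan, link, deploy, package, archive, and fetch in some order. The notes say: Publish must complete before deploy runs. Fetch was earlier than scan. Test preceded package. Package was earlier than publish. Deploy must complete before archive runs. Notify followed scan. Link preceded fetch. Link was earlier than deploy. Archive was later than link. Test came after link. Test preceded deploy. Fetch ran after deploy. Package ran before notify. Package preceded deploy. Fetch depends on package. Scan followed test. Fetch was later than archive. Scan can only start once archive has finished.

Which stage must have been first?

Link has a chain of constraints placing it before every other stage, so link must be first.

link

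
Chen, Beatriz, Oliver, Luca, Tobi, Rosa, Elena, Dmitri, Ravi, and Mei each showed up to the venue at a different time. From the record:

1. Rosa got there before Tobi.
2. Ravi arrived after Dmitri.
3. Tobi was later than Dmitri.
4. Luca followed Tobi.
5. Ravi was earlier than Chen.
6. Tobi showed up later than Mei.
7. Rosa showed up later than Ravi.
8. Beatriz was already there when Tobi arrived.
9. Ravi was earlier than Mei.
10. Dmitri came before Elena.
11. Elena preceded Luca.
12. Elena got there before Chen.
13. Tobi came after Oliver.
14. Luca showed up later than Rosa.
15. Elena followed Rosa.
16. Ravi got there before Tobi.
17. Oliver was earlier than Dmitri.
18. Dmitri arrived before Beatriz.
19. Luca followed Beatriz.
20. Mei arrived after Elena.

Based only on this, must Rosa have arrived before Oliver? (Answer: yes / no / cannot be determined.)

no

Tracing the constraints gives Oliver → Dmitri → Ravi → Rosa, so Oliver must come before Rosa.
That means Rosa cannot be before Oliver.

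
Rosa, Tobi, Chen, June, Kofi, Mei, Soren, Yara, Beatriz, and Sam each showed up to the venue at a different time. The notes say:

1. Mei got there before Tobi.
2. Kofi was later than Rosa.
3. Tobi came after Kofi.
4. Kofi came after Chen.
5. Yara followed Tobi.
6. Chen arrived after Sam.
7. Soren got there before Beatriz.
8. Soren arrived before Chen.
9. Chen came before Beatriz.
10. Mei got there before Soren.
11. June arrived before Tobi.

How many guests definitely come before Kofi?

Directly stated before Kofi: Chen and Rosa.
Mei reaches Kofi via Mei → Soren → Chen → Kofi.
Sam reaches Kofi via Sam → Chen → Kofi.
Soren reaches Kofi via Soren → Chen → Kofi.
No chain forces Tobi (or any of the others) ahead of Kofi.
That's Chen, Mei, Rosa, Sam, and Soren — 5 in all.

5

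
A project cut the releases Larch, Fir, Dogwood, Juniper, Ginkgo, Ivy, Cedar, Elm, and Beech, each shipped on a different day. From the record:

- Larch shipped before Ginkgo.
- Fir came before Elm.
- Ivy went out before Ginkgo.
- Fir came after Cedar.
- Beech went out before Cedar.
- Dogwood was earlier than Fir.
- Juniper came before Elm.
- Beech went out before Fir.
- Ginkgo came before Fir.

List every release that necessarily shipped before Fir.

Beech, Cedar, Dogwood, Ginkgo, Ivy, Larch

Directly stated before Fir: Beech, Cedar, Dogwood, and Ginkgo.
Ivy reaches Fir via Ivy → Ginkgo → Fir.
Larch reaches Fir via Larch → Ginkgo → Fir.
No chain forces Elm (or any of the others) ahead of Fir.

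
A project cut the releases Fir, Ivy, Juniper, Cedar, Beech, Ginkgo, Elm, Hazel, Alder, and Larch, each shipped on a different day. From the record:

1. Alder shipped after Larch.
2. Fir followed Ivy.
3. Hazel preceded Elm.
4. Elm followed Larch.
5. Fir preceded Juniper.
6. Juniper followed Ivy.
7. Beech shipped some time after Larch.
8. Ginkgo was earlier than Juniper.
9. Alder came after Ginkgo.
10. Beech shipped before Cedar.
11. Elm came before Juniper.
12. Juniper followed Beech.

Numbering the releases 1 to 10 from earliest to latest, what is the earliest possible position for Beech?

Larch must come before Beech — 1 forced predecessor.
Nothing else is forced ahead of Beech, so its earliest slot is position 1 + 1 = 2.

2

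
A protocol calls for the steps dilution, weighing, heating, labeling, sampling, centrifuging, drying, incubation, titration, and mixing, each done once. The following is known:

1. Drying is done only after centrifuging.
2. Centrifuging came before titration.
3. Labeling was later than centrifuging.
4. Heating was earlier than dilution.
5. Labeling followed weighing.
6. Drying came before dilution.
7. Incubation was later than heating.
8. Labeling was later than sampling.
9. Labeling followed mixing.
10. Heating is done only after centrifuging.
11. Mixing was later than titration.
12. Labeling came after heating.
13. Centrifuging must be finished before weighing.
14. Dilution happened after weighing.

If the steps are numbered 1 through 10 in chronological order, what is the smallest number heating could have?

2

Centrifuging must come before heating — 1 forced predecessor.
Nothing else is forced ahead of heating, so its earliest slot is position 1 + 1 = 2.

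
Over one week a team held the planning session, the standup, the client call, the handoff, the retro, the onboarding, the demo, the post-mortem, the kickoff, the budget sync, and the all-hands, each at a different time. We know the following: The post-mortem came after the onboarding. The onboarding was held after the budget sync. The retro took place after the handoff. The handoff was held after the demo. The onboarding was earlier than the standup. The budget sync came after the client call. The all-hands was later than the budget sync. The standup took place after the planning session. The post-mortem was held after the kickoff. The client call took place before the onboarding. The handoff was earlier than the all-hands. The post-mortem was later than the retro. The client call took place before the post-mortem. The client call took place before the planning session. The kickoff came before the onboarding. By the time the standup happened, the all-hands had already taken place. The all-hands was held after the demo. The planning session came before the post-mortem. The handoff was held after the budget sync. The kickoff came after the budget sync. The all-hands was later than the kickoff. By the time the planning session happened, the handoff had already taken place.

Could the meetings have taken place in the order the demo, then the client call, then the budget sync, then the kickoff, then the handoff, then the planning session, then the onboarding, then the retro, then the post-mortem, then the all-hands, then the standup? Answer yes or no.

yes

Check each stated constraint against the proposed order — e.g. the client call is ahead of the post-mortem; the demo is ahead of the all-hands. Every pair is in the required order; nothing is violated.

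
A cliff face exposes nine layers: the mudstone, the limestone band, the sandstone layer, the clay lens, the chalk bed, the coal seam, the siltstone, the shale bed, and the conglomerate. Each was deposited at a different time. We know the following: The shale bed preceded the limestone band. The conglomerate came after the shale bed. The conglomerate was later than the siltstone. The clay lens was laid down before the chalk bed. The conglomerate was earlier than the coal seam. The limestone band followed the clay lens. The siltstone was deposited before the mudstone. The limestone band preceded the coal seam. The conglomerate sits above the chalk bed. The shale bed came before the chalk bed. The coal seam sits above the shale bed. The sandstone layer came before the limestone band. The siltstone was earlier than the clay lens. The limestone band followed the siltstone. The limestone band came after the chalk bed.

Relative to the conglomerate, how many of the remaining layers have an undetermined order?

3

Forced before the conglomerate: the chalk bed, the clay lens, the shale bed, and the siltstone; forced after the conglomerate: the coal seam.
That leaves the limestone band, the mudstone, and the sandstone layer with no forced order relative to the conglomerate — 3.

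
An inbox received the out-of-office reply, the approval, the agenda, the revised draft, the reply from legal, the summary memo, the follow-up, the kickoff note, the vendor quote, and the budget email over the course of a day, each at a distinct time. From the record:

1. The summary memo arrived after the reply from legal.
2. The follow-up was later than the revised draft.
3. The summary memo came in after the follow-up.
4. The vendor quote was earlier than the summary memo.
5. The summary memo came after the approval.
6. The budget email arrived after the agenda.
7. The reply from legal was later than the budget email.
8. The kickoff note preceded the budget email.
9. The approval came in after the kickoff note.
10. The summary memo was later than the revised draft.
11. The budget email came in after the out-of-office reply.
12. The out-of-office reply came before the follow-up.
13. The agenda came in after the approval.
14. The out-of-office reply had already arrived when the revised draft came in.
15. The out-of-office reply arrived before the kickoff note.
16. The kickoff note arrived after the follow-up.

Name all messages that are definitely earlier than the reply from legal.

Directly stated before the reply from legal: the budget email.
The agenda reaches the reply from legal via the agenda → the budget email → the reply from legal.
The approval reaches the reply from legal via the approval → the agenda → the budget email → the reply from legal.
The follow-up reaches the reply from legal via the follow-up → the kickoff note → the budget email → the reply from legal.
Likewise the kickoff note, the out-of-office reply, and the revised draft each reach the reply from legal by chaining the stated constraints.
No chain forces the vendor quote (or any of the others) ahead of the reply from legal.

the agenda, the approval, the budget email, the follow-up, the kickoff note, the out-of-office reply, the revised draft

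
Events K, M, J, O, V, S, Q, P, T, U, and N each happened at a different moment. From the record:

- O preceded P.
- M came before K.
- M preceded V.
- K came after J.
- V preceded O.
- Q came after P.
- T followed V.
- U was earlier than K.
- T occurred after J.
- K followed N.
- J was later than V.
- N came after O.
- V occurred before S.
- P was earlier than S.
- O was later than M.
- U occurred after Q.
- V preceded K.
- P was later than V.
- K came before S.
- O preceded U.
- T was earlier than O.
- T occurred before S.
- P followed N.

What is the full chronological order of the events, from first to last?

M, V, J, T, O, N, P, Q, U, K, S

The constraints fix every adjacent pair, so only one ordering works:
M → V → J → T → O → N → P → Q → U → K → S.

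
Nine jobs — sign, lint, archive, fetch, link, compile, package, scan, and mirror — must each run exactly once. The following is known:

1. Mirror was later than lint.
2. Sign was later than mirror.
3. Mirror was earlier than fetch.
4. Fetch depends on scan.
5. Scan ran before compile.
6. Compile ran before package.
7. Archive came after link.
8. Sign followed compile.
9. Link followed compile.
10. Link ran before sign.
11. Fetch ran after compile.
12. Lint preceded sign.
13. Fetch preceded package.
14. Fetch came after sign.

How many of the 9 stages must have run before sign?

5

Directly stated before sign: compile, link, lint, and mirror.
Scan reaches sign via scan → compile → sign.
No chain forces archive (or any of the others) ahead of sign.
That's compile, link, lint, mirror, and scan — 5 in all.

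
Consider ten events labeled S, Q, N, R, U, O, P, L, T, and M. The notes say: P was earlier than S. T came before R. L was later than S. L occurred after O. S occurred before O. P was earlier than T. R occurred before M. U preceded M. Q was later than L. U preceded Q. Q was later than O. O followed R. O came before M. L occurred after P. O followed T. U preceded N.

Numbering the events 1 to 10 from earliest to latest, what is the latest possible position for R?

6

R must come before L, M, O, and Q — 4 events forced after it.
Everything else can be placed before R in some valid order, so R can sit as late as position 10 − 4 = 6.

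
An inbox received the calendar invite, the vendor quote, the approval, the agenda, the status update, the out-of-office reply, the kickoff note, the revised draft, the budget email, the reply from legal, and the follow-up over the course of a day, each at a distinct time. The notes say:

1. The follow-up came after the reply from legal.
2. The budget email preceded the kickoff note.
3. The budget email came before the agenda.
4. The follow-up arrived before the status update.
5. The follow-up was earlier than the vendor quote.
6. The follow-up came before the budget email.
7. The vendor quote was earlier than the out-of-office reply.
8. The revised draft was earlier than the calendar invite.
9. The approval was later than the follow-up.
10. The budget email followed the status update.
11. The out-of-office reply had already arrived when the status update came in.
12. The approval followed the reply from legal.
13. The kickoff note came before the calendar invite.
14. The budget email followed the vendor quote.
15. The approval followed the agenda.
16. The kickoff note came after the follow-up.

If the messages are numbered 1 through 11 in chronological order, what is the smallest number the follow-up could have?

2

The reply from legal must come before the follow-up — 1 forced predecessor.
Nothing else is forced ahead of the follow-up, so its earliest slot is position 1 + 1 = 2.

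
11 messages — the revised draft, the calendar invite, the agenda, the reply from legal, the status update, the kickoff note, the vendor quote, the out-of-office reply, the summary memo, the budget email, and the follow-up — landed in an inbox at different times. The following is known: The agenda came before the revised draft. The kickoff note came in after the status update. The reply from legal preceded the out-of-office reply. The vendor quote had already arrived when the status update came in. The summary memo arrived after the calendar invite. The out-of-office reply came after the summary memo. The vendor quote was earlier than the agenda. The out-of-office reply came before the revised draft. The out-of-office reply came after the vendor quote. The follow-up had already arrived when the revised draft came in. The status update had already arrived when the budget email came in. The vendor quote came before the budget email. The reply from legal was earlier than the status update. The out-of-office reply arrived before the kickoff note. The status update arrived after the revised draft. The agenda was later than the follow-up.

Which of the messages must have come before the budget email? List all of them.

Directly stated before the budget email: the status update and the vendor quote.
The agenda reaches the budget email via the agenda → the revised draft → the status update → the budget email.
The calendar invite reaches the budget email via the calendar invite → the summary memo → the out-of-office reply → the revised draft → the status update → the budget email.
The follow-up reaches the budget email via the follow-up → the revised draft → the status update → the budget email.
Likewise the out-of-office reply, the reply from legal, the revised draft, and the summary memo each reach the budget email by chaining the stated constraints.
No chain forces the kickoff note ahead of the budget email.

the agenda, the calendar invite, the follow-up, the out-of-office reply, the reply from legal, the revised draft, the status update, the summary memo, the vendor quote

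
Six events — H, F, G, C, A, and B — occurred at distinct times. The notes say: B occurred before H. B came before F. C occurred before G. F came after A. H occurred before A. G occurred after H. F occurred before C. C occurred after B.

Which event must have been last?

G

Every other event has a chain of constraints placing it before G, so G is last.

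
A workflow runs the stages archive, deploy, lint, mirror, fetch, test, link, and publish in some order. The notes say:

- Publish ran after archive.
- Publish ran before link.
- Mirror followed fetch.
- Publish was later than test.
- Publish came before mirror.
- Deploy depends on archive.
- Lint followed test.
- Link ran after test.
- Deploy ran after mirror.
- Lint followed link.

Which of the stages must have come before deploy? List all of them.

Directly stated before deploy: archive and mirror.
Fetch reaches deploy via fetch → mirror → deploy.
Publish reaches deploy via publish → mirror → deploy.
Test reaches deploy via test → publish → mirror → deploy.
No chain forces lint (or any of the others) ahead of deploy.

archive, fetch, mirror, publish, test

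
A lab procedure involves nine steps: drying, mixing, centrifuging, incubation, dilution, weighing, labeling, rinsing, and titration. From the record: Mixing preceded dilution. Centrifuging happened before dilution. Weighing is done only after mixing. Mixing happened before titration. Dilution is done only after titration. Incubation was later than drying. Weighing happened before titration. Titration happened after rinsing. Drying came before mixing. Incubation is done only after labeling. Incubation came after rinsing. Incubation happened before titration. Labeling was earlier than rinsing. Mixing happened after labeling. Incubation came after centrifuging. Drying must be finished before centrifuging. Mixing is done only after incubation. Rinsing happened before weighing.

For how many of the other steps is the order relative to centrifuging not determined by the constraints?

2

Forced before centrifuging: drying; forced after centrifuging: dilution, incubation, mixing, titration, and weighing.
That leaves labeling and rinsing with no forced order relative to centrifuging — 2.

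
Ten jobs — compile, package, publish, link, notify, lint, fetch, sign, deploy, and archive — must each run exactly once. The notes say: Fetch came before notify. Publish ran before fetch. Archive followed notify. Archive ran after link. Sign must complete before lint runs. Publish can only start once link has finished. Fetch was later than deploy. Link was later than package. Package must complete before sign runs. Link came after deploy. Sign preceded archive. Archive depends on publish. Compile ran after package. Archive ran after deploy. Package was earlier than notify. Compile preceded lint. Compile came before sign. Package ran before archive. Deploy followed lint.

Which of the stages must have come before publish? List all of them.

Directly stated before publish: link.
Compile reaches publish via compile → lint → deploy → link → publish.
Deploy reaches publish via deploy → link → publish.
Lint reaches publish via lint → deploy → link → publish.
Likewise package and sign each reach publish by chaining the stated constraints.
No chain forces archive (or any of the others) ahead of publish.

compile, deploy, link, lint, package, sign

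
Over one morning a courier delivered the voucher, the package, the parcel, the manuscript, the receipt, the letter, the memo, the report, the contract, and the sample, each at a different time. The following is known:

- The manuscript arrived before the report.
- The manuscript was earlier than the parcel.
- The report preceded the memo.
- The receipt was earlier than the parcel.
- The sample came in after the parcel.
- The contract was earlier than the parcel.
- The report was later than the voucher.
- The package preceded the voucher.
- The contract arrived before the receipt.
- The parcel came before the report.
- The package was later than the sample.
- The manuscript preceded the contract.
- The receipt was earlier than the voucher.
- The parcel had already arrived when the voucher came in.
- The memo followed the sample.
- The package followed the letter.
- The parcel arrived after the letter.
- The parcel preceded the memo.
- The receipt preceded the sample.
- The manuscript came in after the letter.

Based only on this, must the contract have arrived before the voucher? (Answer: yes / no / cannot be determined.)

Chain the constraints: the contract → the receipt → the voucher. Each link is directly stated, so the contract comes before the voucher.

yes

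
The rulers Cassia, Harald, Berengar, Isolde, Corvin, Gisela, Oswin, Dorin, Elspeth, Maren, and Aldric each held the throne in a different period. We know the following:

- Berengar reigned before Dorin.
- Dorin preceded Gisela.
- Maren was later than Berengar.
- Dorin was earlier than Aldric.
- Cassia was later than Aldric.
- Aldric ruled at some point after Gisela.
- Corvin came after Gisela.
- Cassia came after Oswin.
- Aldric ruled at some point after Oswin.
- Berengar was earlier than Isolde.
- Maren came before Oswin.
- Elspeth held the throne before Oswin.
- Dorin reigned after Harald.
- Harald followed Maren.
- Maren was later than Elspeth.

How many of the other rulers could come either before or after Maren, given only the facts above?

Forced before Maren: Berengar and Elspeth; forced after Maren: Aldric, Cassia, Corvin, Dorin, Gisela, Harald, and Oswin.
That leaves Isolde with no forced order relative to Maren — 1.

1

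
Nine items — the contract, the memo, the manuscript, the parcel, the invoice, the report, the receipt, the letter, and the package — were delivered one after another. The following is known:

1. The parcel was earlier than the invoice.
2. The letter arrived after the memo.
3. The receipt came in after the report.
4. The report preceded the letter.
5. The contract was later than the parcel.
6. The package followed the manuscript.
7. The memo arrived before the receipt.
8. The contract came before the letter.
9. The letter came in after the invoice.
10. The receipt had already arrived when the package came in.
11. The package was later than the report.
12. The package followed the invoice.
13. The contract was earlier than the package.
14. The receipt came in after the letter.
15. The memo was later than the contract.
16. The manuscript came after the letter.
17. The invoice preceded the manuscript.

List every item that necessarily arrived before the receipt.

the contract, the invoice, the letter, the memo, the parcel, the report

Directly stated before the receipt: the letter, the memo, and the report.
The contract reaches the receipt via the contract → the letter → the receipt.
The invoice reaches the receipt via the invoice → the letter → the receipt.
The parcel reaches the receipt via the parcel → the contract → the letter → the receipt.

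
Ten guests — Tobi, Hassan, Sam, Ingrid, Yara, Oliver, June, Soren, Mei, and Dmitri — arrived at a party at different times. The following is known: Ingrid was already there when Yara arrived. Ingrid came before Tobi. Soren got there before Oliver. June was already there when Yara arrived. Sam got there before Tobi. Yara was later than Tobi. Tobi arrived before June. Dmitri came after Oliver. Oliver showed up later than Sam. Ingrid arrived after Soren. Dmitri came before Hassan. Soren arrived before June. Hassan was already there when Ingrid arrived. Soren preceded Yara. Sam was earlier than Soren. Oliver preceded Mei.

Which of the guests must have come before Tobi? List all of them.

Dmitri, Hassan, Ingrid, Oliver, Sam, Soren

Directly stated before Tobi: Ingrid and Sam.
Dmitri reaches Tobi via Dmitri → Hassan → Ingrid → Tobi.
Hassan reaches Tobi via Hassan → Ingrid → Tobi.
Oliver reaches Tobi via Oliver → Dmitri → Hassan → Ingrid → Tobi.
Likewise Soren reaches Tobi by chaining the stated constraints.
No chain forces Yara (or any of the others) ahead of Tobi.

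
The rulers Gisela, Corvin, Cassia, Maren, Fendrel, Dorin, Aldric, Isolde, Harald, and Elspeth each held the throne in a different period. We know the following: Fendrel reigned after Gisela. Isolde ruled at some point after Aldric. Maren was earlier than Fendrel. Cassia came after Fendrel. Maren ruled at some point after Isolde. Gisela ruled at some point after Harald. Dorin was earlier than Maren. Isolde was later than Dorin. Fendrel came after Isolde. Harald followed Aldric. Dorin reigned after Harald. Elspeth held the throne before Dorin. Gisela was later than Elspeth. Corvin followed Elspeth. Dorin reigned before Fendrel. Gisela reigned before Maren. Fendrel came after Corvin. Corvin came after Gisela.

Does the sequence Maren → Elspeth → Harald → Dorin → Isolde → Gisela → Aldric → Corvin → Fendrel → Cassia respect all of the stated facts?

The constraints require Aldric before Isolde, but in the proposed sequence Isolde appears ahead of Aldric. That one violation is enough.

no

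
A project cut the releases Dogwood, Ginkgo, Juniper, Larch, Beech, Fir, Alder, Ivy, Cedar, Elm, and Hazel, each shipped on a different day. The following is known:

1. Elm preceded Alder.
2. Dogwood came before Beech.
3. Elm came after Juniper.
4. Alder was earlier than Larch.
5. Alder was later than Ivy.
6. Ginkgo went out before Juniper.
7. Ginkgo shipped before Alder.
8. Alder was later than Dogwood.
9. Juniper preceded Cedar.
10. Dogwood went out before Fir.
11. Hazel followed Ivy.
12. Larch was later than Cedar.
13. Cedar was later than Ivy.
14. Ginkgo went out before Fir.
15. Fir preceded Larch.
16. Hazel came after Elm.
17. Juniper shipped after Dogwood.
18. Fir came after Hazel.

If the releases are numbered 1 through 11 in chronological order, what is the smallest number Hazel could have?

Dogwood, Elm, Ginkgo, Ivy, and Juniper must all come before Hazel — 5 forced predecessors.
Nothing else is forced ahead of Hazel, so its earliest slot is position 5 + 1 = 6.

6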